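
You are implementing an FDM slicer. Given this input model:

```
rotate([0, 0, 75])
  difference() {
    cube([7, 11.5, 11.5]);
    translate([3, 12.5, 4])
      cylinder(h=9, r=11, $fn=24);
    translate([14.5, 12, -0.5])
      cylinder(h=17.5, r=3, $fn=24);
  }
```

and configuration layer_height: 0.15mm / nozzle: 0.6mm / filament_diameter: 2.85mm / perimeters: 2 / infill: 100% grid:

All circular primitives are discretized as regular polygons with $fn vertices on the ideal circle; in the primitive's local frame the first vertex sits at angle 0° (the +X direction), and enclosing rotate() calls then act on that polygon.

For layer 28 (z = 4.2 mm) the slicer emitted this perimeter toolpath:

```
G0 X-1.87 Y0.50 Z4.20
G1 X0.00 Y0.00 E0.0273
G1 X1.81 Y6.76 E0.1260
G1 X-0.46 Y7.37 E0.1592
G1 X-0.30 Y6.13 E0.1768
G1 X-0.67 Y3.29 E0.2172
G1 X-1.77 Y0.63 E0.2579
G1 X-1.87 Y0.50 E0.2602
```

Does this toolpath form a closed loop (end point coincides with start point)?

yes

Start point (G0): (-1.87, 0.50). End point (last G1): the path returns to the start — closed.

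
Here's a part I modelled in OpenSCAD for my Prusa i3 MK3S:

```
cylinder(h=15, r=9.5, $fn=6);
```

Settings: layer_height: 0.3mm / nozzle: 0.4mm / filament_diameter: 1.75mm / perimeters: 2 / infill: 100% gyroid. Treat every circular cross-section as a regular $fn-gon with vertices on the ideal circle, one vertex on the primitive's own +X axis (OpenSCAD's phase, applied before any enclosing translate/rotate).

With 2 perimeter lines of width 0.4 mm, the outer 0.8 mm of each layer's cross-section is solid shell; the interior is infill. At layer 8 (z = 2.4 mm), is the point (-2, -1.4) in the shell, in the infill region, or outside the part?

infill

At z = 2.4 mm: the cylinder: section is a regular 6-gon, circumradius r=9.5. Overall, the cross-section is a single solid region. The nearest boundary edge runs (-9.50, 0.00)→(-4.75, -8.23); distance from the point to it = 5.80 mm. The point is inside the cross-section and 5.80 mm from the nearest boundary — more than the 0.8 mm shell width (2 × 0.4), so it's in the infill interior.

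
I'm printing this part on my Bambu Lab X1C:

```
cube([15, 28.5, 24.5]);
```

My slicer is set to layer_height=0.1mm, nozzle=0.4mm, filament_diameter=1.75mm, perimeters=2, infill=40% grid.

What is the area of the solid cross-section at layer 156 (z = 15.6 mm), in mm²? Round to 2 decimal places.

427.50 mm²

At z = 15.6 mm: the cube (footprint 15×28.5) is included at this height (area 427.50 mm²). Overall, the cross-section is a single solid region. Net area = 427.50 mm².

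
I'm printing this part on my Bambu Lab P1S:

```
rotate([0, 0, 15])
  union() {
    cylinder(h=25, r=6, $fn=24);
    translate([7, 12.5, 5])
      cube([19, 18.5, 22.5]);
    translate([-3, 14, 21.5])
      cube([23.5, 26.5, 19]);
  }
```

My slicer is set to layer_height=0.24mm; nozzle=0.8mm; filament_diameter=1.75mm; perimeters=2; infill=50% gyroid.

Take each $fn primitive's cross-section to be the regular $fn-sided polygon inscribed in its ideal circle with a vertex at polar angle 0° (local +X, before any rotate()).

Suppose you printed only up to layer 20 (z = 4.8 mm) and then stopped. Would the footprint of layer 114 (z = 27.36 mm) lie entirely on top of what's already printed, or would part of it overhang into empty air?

Compare the two slices. At z = 4.8: the r=6 cylinder contributes a regular 24-gon of circumradius 6 (area = (24/2)·6.000²·sin(360°/24) = 111.81 mm²); the cube at (7, 12.5) does not reach this height (z outside [5, 27.5]); the cube at (-3, 14) is not intersected at this z (z outside [21.5, 40.5]); Merging all regions: only the r=6 cylinder is present, so the union is just that shape — area = 111.81 mm²; (rotated 15° about Z; rotation is an isometry so areas/perimeters/island counts are preserved). At z = 27.36: the cylinder is absent (z outside [0, 25]); the cube at (7, 12.5) (footprint 19×18.5) is included at this height (area 351.50 mm²); the cube at (-3, 14) is present — its section is the full 23.5×26.5 rectangle (area 622.75 mm²); Merging all regions: the regions partially overlap — summed areas 974.25 mm² minus the doubly-counted overlap 229.50 mm² gives 744.75 mm² — area = 744.75 mm²; (rotated 15° about Z; rotation is an isometry so areas/perimeters/island counts are preserved). Checking containment: at z = 27.36 the cross-section extends beyond the z = 4.8 cross-section by about 744.75 mm².

part overhangs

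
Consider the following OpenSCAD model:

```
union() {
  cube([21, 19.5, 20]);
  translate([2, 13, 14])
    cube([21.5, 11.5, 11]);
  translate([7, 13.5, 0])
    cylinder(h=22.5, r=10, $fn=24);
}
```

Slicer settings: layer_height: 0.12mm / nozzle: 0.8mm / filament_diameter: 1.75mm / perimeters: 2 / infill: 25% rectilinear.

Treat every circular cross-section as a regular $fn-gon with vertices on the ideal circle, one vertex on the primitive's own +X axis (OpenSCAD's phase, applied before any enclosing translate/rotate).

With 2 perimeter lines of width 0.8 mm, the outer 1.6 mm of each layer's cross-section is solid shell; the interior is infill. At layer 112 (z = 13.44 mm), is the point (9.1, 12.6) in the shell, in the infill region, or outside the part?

At z = 13.44 mm: the cube (footprint 21×19.5) is included at this height; the cube at (2, 13) is not intersected at this z (z outside [14, 25]); the r=10 cylinder at (7, 13.5) contributes a regular 24-gon of circumradius 10; Taking the union: the regions partially overlap (shared area 238.77 mm²), so overlapping operands fuse into one piece — 1 connected region. Overall, the cross-section is a single solid region. The nearest boundary edge runs (14.07, 20.57)→(14.89, 19.50); distance from the point to it = 9.01 mm. The point is inside the cross-section and 9.01 mm from the nearest boundary — more than the 1.6 mm shell width (2 × 0.8), so it's in the infill interior.

infill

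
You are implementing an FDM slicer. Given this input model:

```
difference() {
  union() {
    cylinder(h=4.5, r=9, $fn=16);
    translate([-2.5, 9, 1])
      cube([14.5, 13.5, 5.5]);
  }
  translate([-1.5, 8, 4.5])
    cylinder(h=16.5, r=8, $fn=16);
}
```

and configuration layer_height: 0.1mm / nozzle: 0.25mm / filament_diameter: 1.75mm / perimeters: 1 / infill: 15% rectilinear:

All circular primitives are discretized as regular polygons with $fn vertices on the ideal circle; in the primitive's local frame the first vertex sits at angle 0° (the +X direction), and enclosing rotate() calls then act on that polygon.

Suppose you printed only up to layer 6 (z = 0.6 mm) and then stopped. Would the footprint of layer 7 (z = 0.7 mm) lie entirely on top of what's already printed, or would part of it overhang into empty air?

Compare the two slices. At z = 0.6: the r=9 cylinder gives a regular 16-gon of circumradius 9 (constant along its height) (area = (16/2)·9.000²·sin(360°/16) = 247.98 mm²); the cube at (-2.5, 9) does not reach this height (z outside [1, 6.5]); Combining (union): only the r=9 cylinder is present, so the union is just that shape — area = 247.98 mm²; the cylinder at (-1.5, 8) does not reach this height (z outside [4.5, 21]); After the difference (first − rest): none of the subtracted shapes is present at this height, so the result so far is unchanged — area = 247.98 mm². At z = 0.7: the r=9 cylinder contributes a regular 16-gon of circumradius 9 (area = (16/2)·9.000²·sin(360°/16) = 247.98 mm²); the cube at (-2.5, 9) is absent (z outside [1, 6.5]); Merging all regions: only the r=9 cylinder is present, so the union is just that shape — area = 247.98 mm²; the cylinder at (-1.5, 8) does not reach this height (z outside [4.5, 21]); After the difference (first − rest): none of the subtracted shapes is present at this height, so the result so far is unchanged — area = 247.98 mm². Checking containment: the cross-section at z = 0.7 is a subset of the cross-section at z = 0.6.

entirely on top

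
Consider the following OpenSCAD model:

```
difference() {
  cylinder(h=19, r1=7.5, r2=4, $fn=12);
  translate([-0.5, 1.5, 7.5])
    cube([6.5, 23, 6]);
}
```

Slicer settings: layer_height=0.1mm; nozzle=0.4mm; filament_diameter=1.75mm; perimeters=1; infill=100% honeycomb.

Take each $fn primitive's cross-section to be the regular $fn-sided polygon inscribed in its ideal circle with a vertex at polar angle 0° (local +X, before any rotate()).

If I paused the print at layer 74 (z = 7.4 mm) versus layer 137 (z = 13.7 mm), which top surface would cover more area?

Layer 74 (z = 7.4): the cone contributes a regular 12-gon of circumradius 6.137 (interpolated between r1=7.5 and r2=4 at t=0.389) (area = (12/2)·6.137²·sin(360°/12) = 112.98 mm²); the cube at (-0.5, 1.5) does not reach this height (z outside [7.5, 13.5]); Subtracting the remaining from the first: none of the subtracted shapes is present at this height, so the cone is unchanged — area = 112.98 mm². So its area = 112.98 mm². Layer 137 (z = 13.7): the cone (r1=7.5→r2=4) has section circumradius 4.976 here — a regular 12-gon (area = (12/2)·4.976²·sin(360°/12) = 74.29 mm²); the cube at (-0.5, 1.5) is not intersected at this z (z outside [7.5, 13.5]); Taking the first minus the rest: none of the subtracted shapes is present at this height, so the cone is unchanged — area = 74.29 mm². So its area = 74.29 mm². Layer 74 is larger (112.98 vs 74.29 mm²).

layer 74 (z = 7.4 mm)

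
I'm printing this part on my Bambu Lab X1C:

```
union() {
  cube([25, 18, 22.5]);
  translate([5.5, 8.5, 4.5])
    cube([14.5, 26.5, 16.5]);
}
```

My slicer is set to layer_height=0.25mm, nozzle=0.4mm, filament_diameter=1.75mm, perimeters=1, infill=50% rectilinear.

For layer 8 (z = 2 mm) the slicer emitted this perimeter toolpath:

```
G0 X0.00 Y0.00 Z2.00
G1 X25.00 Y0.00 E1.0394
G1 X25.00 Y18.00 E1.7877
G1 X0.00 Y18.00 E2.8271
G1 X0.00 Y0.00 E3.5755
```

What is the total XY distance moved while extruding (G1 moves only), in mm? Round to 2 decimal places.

86.00 mm

Sum the Euclidean lengths of each G1 segment: total = 86.00 mm.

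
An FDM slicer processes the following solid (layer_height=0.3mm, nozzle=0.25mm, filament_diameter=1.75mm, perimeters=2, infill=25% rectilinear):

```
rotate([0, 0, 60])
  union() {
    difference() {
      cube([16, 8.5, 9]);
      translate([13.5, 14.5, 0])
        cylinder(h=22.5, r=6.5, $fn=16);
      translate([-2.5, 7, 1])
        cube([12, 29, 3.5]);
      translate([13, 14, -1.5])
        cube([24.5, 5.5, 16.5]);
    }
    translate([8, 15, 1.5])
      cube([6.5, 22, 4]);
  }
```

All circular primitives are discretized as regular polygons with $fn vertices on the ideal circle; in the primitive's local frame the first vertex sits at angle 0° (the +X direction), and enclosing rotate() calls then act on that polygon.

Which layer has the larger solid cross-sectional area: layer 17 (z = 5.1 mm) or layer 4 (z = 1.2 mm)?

Layer 17 (z = 5.1): the 16×8.5 cube contributes its full rectangle (area 136.00 mm²); the cylinder at (13.5, 14.5): section is a regular 16-gon, circumradius r=6.5 (area = (16/2)·6.500²·sin(360°/16) = 129.35 mm²); the cube at (-2.5, 7) does not reach this height (z outside [1, 4.5]); the 24.5×5.5 cube at (13, 14) contributes its full rectangle (area 134.75 mm²); Subtracting the remaining from the first: starting from the 16×8.5 cube (136.00 mm²), the r=6.5 cylinder at (13.5, 14.5) partially overlaps it — only the 1.26 mm² overlap (of its 129.35 mm²) is removed, clipping the outline; the 24.5×5.5 cube at (13, 14) misses the remaining region (no effect) — area = 134.74 mm²; the cube at (8, 15) is present — its section is the full 6.5×22 rectangle (area 143.00 mm²); Taking the union: the 2 present regions are separate (no shared area or edge), so areas and boundary lengths simply add and each stays a separate island — area = 277.74 mm²; (rotated 60° about Z; rotation is an isometry so areas/perimeters/island counts are preserved). So its area = 277.74 mm². Layer 4 (z = 1.2): the cube (footprint 16×8.5) is included at this height (area 136.00 mm²); the cylinder at (13.5, 14.5): section is a regular 16-gon, circumradius r=6.5 (area = (16/2)·6.500²·sin(360°/16) = 129.35 mm²); the cube at (-2.5, 7) is present — its section is the full 12×29 rectangle (area 348.00 mm²); the cube at (13, 14) (footprint 24.5×5.5) is included at this height (area 134.75 mm²); Taking the first minus the rest: starting from the 16×8.5 cube (136.00 mm²), the r=6.5 cylinder at (13.5, 14.5) partially overlaps it — only the 1.26 mm² overlap (of its 129.35 mm²) is removed, clipping the outline; the 12×29 cube at (-2.5, 7) partially overlaps it — only the 14.25 mm² overlap (of its 348.00 mm²) is removed, clipping the outline; the 24.5×5.5 cube at (13, 14) misses the remaining region (no effect) — area = 120.49 mm²; the cube at (8, 15) does not reach this height (z outside [1.5, 5.5]); Taking the union: only the result so far is present, so the union is just that shape — area = 120.49 mm²; (rotated 60° about Z; rotation is an isometry so areas/perimeters/island counts are preserved). So its area = 120.49 mm². Layer 17 is larger (277.74 vs 120.49 mm²).

layer 17 (z = 5.1 mm)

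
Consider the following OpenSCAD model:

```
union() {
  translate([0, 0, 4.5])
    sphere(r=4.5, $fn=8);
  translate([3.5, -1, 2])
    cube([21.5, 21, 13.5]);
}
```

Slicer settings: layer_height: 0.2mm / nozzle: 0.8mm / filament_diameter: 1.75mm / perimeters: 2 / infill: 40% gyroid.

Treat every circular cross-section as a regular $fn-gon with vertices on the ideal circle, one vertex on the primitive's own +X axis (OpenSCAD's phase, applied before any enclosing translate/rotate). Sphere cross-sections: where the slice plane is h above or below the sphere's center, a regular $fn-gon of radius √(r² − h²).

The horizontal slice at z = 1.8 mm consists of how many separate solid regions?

1

At z = 1.8 mm: the r=4.5 sphere slices to a regular 8-gon of circumradius 3.600 (√(r²−h²) with h=2.7 from center); the cube at (3.5, -1) is absent (z outside [2, 15.5]); Merging all regions: only the r=4.5 sphere is present, so the union is just that shape — 1 connected region. The result has 1 disconnected region.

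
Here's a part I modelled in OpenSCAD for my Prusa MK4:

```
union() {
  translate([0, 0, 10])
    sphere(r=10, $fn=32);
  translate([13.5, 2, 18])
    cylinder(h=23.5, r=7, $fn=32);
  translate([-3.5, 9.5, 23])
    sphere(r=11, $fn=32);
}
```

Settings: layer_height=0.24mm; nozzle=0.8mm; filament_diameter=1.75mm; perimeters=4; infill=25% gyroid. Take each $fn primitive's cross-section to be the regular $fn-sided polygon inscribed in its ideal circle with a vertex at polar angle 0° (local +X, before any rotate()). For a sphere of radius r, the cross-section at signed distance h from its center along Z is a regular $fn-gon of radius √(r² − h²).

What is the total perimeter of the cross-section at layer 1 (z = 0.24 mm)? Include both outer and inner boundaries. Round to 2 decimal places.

At z = 0.24 mm: the sphere: section is a regular 32-gon, circumradius = √(r²−h²) = √(10²−9.76²) = 2.178 (perimeter = 2·32·2.178·sin(180°/32) = 13.66 mm); the cylinder at (13.5, 2) is absent (z outside [18, 41.5]); the sphere at (-3.5, 9.5) does not reach this height (|z−center|=22.760 > r=11); Merging all regions: only the r=10 sphere is present, so the union is just that shape — boundary = 13.66 mm. Overall, the cross-section is a single solid region. Total boundary length (outer) = 13.66 mm.

13.66 mm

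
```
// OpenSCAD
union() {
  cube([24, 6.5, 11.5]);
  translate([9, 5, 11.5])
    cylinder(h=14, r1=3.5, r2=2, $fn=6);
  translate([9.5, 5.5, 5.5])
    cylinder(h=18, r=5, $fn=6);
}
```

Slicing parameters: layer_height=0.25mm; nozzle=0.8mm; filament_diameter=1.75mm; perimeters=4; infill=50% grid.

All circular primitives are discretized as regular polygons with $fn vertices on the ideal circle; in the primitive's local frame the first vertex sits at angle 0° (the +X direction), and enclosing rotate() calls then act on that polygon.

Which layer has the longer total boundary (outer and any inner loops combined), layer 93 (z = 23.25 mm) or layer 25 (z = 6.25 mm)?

layer 25 (z = 6.25 mm)

Layer 93 (z = 23.25): the cube is absent (z outside [0, 11.5]); the cone at (9, 5) contributes a regular 6-gon of circumradius 2.241 (interpolated between r1=3.5 and r2=2 at t=0.839) (perimeter = 2·6·2.241·sin(180°/6) = 13.45 mm); the r=5 cylinder at (9.5, 5.5) gives a regular 6-gon of circumradius 5 (constant along its height) (perimeter = 2·6·5.000·sin(180°/6) = 30.00 mm); Merging all regions: the cone at (9, 5) lies entirely inside the r=5 cylinder at (9.5, 5.5), so the union is just the r=5 cylinder at (9.5, 5.5) — boundary = 30.00 mm. So its perimeter = 30.00 mm. Layer 25 (z = 6.25): the cube is present — its section is the full 24×6.5 rectangle (perimeter 61.00 mm); the cone at (9, 5) is absent (z outside [11.5, 25.5]); the r=5 cylinder at (9.5, 5.5) gives a regular 6-gon of circumradius 5 (constant along its height) (perimeter = 2·6·5.000·sin(180°/6) = 30.00 mm); Merging all regions: the regions partially overlap (shared area 41.90 mm²), so the edge portions inside another operand are dropped and the merged outline is re-measured after clipping — boundary = 64.85 mm. So its perimeter = 64.85 mm. Layer 25 is larger (64.85 vs 30.00 mm).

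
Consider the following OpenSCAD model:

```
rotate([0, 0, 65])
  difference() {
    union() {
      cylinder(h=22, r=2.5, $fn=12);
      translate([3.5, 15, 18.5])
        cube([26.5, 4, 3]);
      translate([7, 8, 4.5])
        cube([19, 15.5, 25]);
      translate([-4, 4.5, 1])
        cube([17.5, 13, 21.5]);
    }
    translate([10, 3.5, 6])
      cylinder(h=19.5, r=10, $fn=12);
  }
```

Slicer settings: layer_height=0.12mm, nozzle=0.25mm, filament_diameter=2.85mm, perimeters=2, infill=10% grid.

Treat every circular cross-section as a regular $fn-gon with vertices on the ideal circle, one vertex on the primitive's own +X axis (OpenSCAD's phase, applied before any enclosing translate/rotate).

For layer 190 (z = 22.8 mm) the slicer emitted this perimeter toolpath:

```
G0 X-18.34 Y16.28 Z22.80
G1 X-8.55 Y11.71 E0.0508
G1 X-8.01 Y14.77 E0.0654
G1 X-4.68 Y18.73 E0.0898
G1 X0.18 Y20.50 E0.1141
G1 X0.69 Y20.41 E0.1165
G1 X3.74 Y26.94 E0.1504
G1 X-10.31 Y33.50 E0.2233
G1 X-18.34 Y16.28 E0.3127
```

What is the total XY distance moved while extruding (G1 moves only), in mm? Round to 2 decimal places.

66.49 mm

Sum the Euclidean lengths of each G1 segment: total = 66.49 mm.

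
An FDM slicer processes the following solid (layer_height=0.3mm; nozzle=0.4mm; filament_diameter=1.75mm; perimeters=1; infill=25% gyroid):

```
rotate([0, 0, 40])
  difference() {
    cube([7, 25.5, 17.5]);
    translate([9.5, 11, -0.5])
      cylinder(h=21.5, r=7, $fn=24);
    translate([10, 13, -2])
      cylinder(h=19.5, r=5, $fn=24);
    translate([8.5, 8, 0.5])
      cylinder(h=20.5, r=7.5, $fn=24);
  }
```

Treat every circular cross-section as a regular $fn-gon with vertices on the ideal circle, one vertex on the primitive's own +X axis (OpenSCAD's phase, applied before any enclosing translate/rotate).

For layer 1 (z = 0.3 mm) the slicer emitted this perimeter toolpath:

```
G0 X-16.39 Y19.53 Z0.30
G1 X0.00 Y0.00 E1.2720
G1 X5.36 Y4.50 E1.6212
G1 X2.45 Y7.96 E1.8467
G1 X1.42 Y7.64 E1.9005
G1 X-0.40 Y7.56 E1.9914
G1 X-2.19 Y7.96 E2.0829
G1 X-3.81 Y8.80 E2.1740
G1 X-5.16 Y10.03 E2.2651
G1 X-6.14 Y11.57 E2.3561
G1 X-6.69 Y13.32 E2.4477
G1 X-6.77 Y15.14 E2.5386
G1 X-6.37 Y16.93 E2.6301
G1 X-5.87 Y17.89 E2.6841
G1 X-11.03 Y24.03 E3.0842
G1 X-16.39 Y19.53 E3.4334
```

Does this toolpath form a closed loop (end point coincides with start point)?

Start point (G0): (-16.39, 19.53). End point (last G1): the path returns to the start — closed.

yes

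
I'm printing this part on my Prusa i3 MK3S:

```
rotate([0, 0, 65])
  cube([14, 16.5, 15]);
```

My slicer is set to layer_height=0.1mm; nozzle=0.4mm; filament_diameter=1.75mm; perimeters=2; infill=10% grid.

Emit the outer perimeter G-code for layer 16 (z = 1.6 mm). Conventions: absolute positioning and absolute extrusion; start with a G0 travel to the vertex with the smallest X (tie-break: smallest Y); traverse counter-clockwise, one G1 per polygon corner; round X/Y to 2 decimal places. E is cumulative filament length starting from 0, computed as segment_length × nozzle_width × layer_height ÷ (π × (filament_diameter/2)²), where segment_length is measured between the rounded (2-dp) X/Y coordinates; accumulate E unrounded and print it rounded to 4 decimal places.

At z = 1.6 mm: the cube (footprint 14×16.5) is included at this height; (whole slice rotated 65° about Z — lengths, areas and connectivity unchanged). The outline is a single polygon with 4 vertices. Extrusion per mm of travel: 0.4 × 0.1 / (π × 0.875²) = 0.016630. Accumulating E over each segment gives final E = 1.0144.

G0 X-14.95 Y6.97 Z1.60
G1 X0.00 Y0.00 E0.2743
G1 X5.92 Y12.69 E0.5072
G1 X-9.04 Y19.66 E0.7816
G1 X-14.95 Y6.97 E1.0144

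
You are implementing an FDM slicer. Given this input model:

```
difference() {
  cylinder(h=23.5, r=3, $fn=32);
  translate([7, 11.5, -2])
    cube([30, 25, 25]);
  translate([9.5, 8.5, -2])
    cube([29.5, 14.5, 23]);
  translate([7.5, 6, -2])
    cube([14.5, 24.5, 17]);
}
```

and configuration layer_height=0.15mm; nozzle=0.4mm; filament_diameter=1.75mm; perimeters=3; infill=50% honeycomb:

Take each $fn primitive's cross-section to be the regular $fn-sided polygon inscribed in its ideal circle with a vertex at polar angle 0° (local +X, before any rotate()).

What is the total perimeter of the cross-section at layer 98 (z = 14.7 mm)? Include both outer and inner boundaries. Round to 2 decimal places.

At z = 14.7 mm: the r=3 cylinder contributes a regular 32-gon of circumradius 3 (perimeter = 2·32·3.000·sin(180°/32) = 18.82 mm); the cube at (7, 11.5) is present — its section is the full 30×25 rectangle (perimeter 110.00 mm); the cube at (9.5, 8.5) is present — its section is the full 29.5×14.5 rectangle (perimeter 88.00 mm); the 14.5×24.5 cube at (7.5, 6) contributes its full rectangle (perimeter 78.00 mm); Taking the first minus the rest: starting from the r=3 cylinder, the 30×25 cube at (7, 11.5) misses the remaining region (no effect); the 29.5×14.5 cube at (9.5, 8.5) misses the remaining region (no effect); the 14.5×24.5 cube at (7.5, 6) misses the remaining region (no effect) — boundary = 18.82 mm. Overall, the cross-section is a single solid region. Total boundary length (outer) = 18.82 mm.

18.82 mm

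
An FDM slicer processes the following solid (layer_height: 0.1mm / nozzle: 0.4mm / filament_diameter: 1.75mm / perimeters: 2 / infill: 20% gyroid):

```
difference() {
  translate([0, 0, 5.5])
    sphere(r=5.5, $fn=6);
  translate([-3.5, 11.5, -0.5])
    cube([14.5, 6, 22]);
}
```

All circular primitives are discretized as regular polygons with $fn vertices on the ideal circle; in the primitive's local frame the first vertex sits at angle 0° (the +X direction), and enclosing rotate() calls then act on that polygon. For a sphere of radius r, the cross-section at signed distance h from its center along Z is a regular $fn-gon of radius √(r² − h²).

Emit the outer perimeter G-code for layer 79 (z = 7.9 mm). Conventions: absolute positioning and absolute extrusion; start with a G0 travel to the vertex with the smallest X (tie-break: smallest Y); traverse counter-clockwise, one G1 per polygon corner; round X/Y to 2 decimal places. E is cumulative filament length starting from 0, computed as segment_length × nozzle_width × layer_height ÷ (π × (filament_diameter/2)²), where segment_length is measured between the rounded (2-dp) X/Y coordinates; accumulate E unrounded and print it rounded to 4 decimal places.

G0 X-4.95 Y0.00 Z7.90
G1 X-2.47 Y-4.29 E0.0824
G1 X2.47 Y-4.29 E0.1646
G1 X4.95 Y0.00 E0.2470
G1 X2.47 Y4.29 E0.3294
G1 X-2.47 Y4.29 E0.4115
G1 X-4.95 Y0.00 E0.4939

At z = 7.9 mm: the r=5.5 sphere contributes a regular 6-gon of circumradius √(5.5²−2.4²) = 4.949; the 14.5×6 cube at (-3.5, 11.5) contributes its full rectangle; Taking the first minus the rest: starting from the r=5.5 sphere, the 14.5×6 cube at (-3.5, 11.5) misses the remaining region (no effect) — 1 connected region. The outline is a single polygon with 6 vertices. Extrusion per mm of travel: 0.4 × 0.1 / (π × 0.875²) = 0.016630. Accumulating E over each segment gives final E = 0.4939.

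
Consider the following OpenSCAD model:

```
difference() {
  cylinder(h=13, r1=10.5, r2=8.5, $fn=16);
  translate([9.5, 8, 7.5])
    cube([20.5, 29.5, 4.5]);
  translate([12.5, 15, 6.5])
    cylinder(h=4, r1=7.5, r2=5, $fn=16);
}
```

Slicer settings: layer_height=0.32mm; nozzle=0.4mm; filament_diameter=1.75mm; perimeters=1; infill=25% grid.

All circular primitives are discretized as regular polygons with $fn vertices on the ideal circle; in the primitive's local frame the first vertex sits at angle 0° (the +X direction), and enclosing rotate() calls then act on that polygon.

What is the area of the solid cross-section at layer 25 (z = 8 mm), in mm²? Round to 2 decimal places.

At z = 8 mm: the cone contributes a regular 16-gon of circumradius 9.269 (interpolated between r1=10.5 and r2=8.5 at t=0.615) (area = (16/2)·9.269²·sin(360°/16) = 263.04 mm²); the 20.5×29.5 cube at (9.5, 8) contributes its full rectangle (area 604.75 mm²); the cone at (12.5, 15): at t=0.375 of its height the radius interpolates to r₁+(r₂−r₁)t = 6.562, giving a regular 16-gon of that circumradius (area = (16/2)·6.562²·sin(360°/16) = 131.85 mm²); Taking the first minus the rest: starting from the cone (263.04 mm²), the 20.5×29.5 cube at (9.5, 8) misses the remaining region (no effect); the cone at (12.5, 15) misses the remaining region (no effect) — area = 263.04 mm². Overall, the cross-section is a single solid region. Net area = 263.04 mm².

263.04 mm²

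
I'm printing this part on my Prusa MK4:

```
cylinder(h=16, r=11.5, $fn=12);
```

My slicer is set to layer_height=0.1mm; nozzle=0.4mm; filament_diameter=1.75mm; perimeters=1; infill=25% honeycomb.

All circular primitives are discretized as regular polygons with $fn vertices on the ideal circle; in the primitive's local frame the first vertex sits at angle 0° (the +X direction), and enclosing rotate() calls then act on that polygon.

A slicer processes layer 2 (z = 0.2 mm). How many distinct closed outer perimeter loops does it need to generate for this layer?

At z = 0.2 mm: the r=11.5 cylinder contributes a regular 12-gon of circumradius 11.5. The result has 1 disconnected region.

1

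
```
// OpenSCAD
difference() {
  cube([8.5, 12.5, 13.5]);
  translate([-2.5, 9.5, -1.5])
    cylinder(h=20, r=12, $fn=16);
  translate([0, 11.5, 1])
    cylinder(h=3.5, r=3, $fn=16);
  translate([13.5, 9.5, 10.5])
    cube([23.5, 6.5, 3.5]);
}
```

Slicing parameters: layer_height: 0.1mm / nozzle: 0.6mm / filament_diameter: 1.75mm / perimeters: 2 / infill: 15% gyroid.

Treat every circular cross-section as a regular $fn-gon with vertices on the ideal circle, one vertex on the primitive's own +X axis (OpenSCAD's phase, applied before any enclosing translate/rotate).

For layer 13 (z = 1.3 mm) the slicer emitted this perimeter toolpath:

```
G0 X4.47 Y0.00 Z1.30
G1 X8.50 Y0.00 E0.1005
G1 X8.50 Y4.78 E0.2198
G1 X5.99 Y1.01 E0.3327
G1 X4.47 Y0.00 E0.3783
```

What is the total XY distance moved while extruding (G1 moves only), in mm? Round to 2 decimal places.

Sum the Euclidean lengths of each G1 segment: total = 15.16 mm.

15.16 mm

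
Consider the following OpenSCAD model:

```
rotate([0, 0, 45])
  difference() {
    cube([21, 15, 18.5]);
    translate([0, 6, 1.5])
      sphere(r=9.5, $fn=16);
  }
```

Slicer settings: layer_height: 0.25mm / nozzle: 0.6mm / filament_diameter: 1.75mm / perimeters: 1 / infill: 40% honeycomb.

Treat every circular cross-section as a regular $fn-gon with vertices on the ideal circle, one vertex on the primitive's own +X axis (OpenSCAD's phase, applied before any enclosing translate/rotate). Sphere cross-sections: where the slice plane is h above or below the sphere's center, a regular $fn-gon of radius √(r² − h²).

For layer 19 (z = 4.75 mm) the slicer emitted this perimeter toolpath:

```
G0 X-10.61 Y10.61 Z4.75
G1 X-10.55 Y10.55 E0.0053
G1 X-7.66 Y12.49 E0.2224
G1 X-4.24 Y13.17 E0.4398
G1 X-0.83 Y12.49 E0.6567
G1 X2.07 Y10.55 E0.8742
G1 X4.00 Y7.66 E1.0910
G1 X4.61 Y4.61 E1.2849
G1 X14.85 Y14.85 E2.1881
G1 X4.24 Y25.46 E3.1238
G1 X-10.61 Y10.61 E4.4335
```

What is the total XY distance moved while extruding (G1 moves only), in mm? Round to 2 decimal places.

71.09 mm

Sum the Euclidean lengths of each G1 segment: total = 71.09 mm.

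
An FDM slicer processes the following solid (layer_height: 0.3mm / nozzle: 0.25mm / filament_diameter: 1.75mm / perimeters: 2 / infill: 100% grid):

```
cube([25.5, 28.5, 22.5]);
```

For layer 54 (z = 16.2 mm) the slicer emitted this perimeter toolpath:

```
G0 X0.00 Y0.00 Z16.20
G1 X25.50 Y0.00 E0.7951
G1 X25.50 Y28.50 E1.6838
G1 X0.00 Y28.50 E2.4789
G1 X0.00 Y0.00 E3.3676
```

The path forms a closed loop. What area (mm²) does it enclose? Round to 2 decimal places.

Apply the shoelace formula to the sequence of (X, Y) vertices; enclosed area = 726.75 mm².

726.75 mm²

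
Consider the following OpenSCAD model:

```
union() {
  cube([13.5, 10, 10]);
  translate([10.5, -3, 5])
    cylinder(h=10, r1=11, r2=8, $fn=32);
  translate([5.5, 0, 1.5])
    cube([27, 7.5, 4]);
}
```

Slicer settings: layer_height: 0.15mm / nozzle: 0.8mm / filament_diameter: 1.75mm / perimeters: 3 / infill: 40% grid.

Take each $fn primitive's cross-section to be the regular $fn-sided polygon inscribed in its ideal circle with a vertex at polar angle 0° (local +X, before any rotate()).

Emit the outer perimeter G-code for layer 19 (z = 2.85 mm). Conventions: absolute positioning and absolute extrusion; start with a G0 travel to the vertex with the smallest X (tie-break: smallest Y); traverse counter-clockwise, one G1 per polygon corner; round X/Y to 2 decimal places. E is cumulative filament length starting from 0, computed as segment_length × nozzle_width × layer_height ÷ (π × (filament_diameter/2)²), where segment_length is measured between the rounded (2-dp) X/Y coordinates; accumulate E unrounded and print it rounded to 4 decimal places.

At z = 2.85 mm: the 13.5×10 cube contributes its full rectangle; the cone at (10.5, -3) is not intersected at this z (z outside [5, 15]); the cube at (5.5, 0) (footprint 27×7.5) is included at this height; Combining (union): the regions partially overlap (shared area 60.00 mm²), so overlapping operands fuse into one piece — 1 connected region. The outline is a single polygon with 6 vertices. Extrusion per mm of travel: 0.8 × 0.15 / (π × 0.875²) = 0.049890. Accumulating E over each segment gives final E = 4.2407.

G0 X0.00 Y0.00 Z2.85
G1 X32.50 Y0.00 E1.6214
G1 X32.50 Y7.50 E1.9956
G1 X13.50 Y7.50 E2.9435
G1 X13.50 Y10.00 E3.0682
G1 X0.00 Y10.00 E3.7418
G1 X0.00 Y0.00 E4.2407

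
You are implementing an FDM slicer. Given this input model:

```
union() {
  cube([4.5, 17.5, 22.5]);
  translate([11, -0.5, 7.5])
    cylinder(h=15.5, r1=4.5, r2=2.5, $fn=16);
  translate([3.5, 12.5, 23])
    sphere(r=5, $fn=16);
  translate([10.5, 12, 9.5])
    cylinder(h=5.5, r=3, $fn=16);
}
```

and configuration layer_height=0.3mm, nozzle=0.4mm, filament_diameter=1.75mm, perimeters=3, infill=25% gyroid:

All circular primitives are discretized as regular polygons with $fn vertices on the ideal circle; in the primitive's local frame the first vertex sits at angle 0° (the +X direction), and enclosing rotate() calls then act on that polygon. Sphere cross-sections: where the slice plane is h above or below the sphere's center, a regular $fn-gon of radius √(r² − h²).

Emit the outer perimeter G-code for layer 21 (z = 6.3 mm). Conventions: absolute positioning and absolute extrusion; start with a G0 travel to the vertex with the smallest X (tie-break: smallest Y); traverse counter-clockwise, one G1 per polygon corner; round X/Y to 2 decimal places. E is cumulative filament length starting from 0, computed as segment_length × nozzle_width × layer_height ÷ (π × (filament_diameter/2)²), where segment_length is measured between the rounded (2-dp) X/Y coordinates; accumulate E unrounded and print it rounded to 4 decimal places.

At z = 6.3 mm: the 4.5×17.5 cube contributes its full rectangle; the cone at (11, -0.5) is not intersected at this z (z outside [7.5, 23]); the sphere at (3.5, 12.5) is absent (|z−center|=16.700 > r=5); the cylinder at (10.5, 12) is absent (z outside [9.5, 15]); Combining (union): only the 4.5×17.5 cube is present, so the union is just that shape — 1 connected region. The outline is a single polygon with 4 vertices. Extrusion per mm of travel: 0.4 × 0.3 / (π × 0.875²) = 0.049890. Accumulating E over each segment gives final E = 2.1952.

G0 X0.00 Y0.00 Z6.30
G1 X4.50 Y0.00 E0.2245
G1 X4.50 Y17.50 E1.0976
G1 X0.00 Y17.50 E1.3221
G1 X0.00 Y0.00 E2.1952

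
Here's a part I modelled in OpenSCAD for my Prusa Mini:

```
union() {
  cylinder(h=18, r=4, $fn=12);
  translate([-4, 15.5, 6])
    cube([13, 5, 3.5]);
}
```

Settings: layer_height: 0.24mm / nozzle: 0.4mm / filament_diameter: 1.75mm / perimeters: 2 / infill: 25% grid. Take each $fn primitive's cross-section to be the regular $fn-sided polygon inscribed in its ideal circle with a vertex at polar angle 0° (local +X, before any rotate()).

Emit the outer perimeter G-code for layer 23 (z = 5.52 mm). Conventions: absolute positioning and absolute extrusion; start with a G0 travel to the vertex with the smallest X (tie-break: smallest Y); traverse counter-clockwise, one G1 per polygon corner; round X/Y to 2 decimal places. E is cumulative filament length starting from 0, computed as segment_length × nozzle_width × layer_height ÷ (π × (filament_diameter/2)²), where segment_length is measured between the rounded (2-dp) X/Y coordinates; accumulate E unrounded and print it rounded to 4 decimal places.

At z = 5.52 mm: the r=4 cylinder gives a regular 12-gon of circumradius 4 (constant along its height); the cube at (-4, 15.5) is not intersected at this z (z outside [6, 9.5]); Merging all regions: only the r=4 cylinder is present, so the union is just that shape — 1 connected region. The outline is a single polygon with 12 vertices. Extrusion per mm of travel: 0.4 × 0.24 / (π × 0.875²) = 0.039912. Accumulating E over each segment gives final E = 0.9911.

G0 X-4.00 Y0.00 Z5.52
G1 X-3.46 Y-2.00 E0.0827
G1 X-2.00 Y-3.46 E0.1651
G1 X0.00 Y-4.00 E0.2478
G1 X2.00 Y-3.46 E0.3305
G1 X3.46 Y-2.00 E0.4129
G1 X4.00 Y0.00 E0.4955
G1 X3.46 Y2.00 E0.5782
G1 X2.00 Y3.46 E0.6606
G1 X0.00 Y4.00 E0.7433
G1 X-2.00 Y3.46 E0.8260
G1 X-3.46 Y2.00 E0.9084
G1 X-4.00 Y0.00 E0.9911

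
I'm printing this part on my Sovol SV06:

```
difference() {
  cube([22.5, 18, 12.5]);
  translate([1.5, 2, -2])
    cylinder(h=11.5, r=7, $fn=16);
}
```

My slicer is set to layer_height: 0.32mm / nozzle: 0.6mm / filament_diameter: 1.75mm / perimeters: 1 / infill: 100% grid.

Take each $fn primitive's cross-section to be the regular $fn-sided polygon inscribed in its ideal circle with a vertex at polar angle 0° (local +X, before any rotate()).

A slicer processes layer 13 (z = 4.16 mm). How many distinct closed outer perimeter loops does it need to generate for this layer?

1

At z = 4.16 mm: the cube (footprint 22.5×18) is included at this height; the r=7 cylinder at (1.5, 2) contributes a regular 16-gon of circumradius 7; After the difference (first − rest): starting from the 22.5×18 cube, the r=7 cylinder at (1.5, 2) partially overlaps it — only the 64.38 mm² overlap (of its 150.01 mm²) is removed, clipping the outline — 1 connected region. The result has 1 disconnected region.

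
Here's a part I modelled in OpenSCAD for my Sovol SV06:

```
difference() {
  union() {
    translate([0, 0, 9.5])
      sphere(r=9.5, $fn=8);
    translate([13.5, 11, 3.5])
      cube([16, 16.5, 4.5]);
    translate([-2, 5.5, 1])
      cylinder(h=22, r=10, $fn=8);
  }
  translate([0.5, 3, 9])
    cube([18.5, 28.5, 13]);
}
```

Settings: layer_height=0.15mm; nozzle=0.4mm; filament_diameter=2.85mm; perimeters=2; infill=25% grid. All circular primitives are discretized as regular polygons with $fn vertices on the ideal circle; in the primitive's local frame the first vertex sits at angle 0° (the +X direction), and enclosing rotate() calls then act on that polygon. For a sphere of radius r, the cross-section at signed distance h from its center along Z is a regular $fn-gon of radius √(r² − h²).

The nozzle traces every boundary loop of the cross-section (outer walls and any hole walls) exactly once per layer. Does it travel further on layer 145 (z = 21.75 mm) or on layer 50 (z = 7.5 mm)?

layer 50 (z = 7.5 mm)

Layer 145 (z = 21.75): the sphere is not intersected at this z (|z−center|=12.250 > r=9.5); the cube at (13.5, 11) is not intersected at this z (z outside [3.5, 8]); the r=10 cylinder at (-2, 5.5) contributes a regular 8-gon of circumradius 10 (perimeter = 2·8·10.000·sin(180°/8) = 61.23 mm); Merging all regions: only the r=10 cylinder at (-2, 5.5) is present, so the union is just that shape — boundary = 61.23 mm; the cube at (0.5, 3) (footprint 18.5×28.5) is included at this height (perimeter 94.00 mm); Taking the first minus the rest: starting from the result so far, the 18.5×28.5 cube at (0.5, 3) partially overlaps it — only the 64.46 mm² overlap (of its 527.25 mm²) is removed, clipping the outline — boundary = 63.85 mm. So its perimeter = 63.85 mm. Layer 50 (z = 7.5): the r=9.5 sphere slices to a regular 8-gon of circumradius 9.287 (√(r²−h²) with h=2 from center) (perimeter = 2·8·9.287·sin(180°/8) = 56.86 mm); the cube at (13.5, 11) is present — its section is the full 16×16.5 rectangle (perimeter 65.00 mm); the r=10 cylinder at (-2, 5.5) gives a regular 8-gon of circumradius 10 (constant along its height) (perimeter = 2·8·10.000·sin(180°/8) = 61.23 mm); Taking the union: the regions partially overlap (shared area 157.53 mm²), so the edge portions inside another operand are dropped and the merged outline is re-measured after clipping — boundary = 136.29 mm; the cube at (0.5, 3) does not reach this height (z outside [9, 22]); Taking the first minus the rest: none of the subtracted shapes is present at this height, so the result so far is unchanged — boundary = 136.29 mm. So its perimeter = 136.29 mm. Layer 50 is larger (136.29 vs 63.85 mm).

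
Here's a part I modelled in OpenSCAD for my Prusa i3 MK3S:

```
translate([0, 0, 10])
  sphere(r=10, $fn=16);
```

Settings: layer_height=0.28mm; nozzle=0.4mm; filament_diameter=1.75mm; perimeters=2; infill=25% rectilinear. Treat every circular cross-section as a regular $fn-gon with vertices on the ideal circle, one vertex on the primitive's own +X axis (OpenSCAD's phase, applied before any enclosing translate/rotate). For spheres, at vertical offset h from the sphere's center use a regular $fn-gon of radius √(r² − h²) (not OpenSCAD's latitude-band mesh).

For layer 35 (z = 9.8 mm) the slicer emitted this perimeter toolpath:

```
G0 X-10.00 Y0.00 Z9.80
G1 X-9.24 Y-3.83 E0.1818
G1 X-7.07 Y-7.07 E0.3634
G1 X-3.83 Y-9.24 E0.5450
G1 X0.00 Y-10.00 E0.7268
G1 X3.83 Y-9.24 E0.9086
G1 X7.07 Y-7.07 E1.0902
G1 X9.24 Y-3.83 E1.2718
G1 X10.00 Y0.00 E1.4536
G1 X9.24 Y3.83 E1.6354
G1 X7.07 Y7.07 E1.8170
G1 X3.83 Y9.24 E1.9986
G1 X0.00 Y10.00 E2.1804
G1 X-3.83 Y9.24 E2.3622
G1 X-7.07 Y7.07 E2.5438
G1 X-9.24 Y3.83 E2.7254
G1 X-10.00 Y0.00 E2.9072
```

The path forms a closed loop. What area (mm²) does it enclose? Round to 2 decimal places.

Apply the shoelace formula to the sequence of (X, Y) vertices; enclosed area = 306.19 mm².

306.19 mm²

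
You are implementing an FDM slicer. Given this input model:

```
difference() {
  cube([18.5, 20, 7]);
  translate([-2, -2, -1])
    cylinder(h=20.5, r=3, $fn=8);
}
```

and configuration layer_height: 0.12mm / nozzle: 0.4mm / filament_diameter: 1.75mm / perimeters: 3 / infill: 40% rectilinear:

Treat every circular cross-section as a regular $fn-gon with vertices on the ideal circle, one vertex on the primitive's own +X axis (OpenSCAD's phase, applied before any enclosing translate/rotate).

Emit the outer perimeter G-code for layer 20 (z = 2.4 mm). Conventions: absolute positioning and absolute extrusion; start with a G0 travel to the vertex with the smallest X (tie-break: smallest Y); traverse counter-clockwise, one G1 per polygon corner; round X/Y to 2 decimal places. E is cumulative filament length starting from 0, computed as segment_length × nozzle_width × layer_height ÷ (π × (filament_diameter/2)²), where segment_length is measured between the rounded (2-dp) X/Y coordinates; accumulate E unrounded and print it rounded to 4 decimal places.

At z = 2.4 mm: the cube (footprint 18.5×20) is included at this height; the r=3 cylinder at (-2, -2) contributes a regular 8-gon of circumradius 3; After the difference (first − rest): starting from the 18.5×20 cube, the r=3 cylinder at (-2, -2) partially overlaps it — only the 0.02 mm² overlap (of its 25.46 mm²) is removed, clipping the outline — 1 connected region. The outline is a single polygon with 6 vertices. Extrusion per mm of travel: 0.4 × 0.12 / (π × 0.875²) = 0.019956. Accumulating E over each segment gives final E = 1.5350.

G0 X0.00 Y0.17 Z2.40
G1 X0.12 Y0.12 E0.0026
G1 X0.17 Y0.00 E0.0052
G1 X18.50 Y0.00 E0.3710
G1 X18.50 Y20.00 E0.7701
G1 X0.00 Y20.00 E1.1393
G1 X0.00 Y0.17 E1.5350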